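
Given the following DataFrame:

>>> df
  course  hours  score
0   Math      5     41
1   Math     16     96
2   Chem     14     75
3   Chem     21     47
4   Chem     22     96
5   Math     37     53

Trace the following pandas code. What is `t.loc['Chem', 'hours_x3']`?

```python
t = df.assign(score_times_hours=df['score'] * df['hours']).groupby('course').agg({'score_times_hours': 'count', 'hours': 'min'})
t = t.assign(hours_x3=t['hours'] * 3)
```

add column score_times_hours = df['score'] * df['hours']:
  course  hours  score  score_times_hours
0   Math      5     41                205
1   Math     16     96               1536
2   Chem     14     75               1050
3   Chem     21     47                987
4   Chem     22     96               2112
5   Math     37     53               1961
group by course: count(score_times_hours), min(hours):
        score_times_hours  hours
course                          
Chem                    3     14
Math                    3      5
add column hours_x3 = t['hours'] * 3:
        score_times_hours  hours  hours_x3
course                                    
Chem                    3     14        42
Math                    3      5        15
The value at row 'Chem', column 'hours_x3' is 42.

42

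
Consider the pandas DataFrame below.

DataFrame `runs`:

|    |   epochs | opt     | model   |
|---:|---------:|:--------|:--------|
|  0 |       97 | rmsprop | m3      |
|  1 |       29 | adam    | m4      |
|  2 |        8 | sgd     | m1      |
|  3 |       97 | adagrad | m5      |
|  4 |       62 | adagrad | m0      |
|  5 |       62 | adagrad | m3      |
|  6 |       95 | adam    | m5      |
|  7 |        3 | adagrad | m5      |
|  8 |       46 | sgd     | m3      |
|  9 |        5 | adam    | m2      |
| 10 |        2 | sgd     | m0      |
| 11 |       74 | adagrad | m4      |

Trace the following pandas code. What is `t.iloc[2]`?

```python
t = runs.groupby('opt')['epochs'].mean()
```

group by opt, mean of epochs:
opt
adagrad    59.600000
adam       43.000000
rmsprop    97.000000
sgd        18.666667
Name: epochs, dtype: float64

97.0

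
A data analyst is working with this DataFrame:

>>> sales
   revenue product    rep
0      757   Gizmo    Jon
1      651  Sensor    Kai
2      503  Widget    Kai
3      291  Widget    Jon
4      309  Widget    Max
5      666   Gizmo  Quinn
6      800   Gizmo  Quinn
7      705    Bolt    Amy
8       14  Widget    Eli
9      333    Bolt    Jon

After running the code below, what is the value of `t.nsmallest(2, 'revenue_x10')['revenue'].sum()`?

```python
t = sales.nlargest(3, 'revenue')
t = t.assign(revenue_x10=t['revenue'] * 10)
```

1462

take 3 rows with largest revenue:
   revenue product    rep
6      800   Gizmo  Quinn
0      757   Gizmo    Jon
7      705    Bolt    Amy
add column revenue_x10 = t['revenue'] * 10:
   revenue product    rep  revenue_x10
6      800   Gizmo  Quinn         8000
0      757   Gizmo    Jon         7570
7      705    Bolt    Amy         7050
take 2 rows with smallest revenue_x10:
   revenue product  rep  revenue_x10
7      705    Bolt  Amy         7050
0      757   Gizmo  Jon         7570
Then the sum of column 'revenue': 1462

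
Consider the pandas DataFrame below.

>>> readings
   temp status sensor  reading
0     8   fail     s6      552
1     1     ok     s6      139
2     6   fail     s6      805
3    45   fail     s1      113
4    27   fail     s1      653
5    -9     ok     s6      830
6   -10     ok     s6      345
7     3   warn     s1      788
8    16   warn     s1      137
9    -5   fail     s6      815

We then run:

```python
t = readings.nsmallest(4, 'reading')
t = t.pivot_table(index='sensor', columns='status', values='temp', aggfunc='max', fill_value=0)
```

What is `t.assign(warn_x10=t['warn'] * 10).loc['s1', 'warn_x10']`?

160

take 4 rows with smallest reading:
   temp status sensor  reading
3    45   fail     s1      113
8    16   warn     s1      137
1     1     ok     s6      139
6   -10     ok     s6      345
pivot: rows=sensor, cols=status, max(temp):
status  fail  ok  warn
sensor                
s1        45   0    16
s6         0   1     0
add column warn_x10 = t['warn'] * 10:
status  fail  ok  warn  warn_x10
sensor                          
s1        45   0    16       160
s6         0   1     0         0
Finally, value at row 's1', column 'warn_x10' = 160.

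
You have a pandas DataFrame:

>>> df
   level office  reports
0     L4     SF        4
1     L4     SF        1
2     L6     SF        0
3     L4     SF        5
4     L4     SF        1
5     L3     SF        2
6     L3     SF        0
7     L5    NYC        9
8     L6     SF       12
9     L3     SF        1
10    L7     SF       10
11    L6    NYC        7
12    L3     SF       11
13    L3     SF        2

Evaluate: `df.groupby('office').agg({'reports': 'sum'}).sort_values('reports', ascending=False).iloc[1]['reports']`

group by office, sum of reports:
        reports
office         
NYC          16
SF           49
sort by reports descending:
        reports
office         
SF           49
NYC          16

16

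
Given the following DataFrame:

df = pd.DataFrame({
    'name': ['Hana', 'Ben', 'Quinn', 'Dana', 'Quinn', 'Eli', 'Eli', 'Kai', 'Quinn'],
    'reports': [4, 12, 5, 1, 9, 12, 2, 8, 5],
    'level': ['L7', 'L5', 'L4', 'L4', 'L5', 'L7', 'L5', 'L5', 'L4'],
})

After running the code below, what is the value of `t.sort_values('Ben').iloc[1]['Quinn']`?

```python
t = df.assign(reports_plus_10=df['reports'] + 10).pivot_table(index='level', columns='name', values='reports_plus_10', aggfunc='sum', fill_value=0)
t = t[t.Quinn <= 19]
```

add column reports_plus_10 = df['reports'] + 10:
    name  reports level  reports_plus_10
0   Hana        4    L7               14
1    Ben       12    L5               22
2  Quinn        5    L4               15
3   Dana        1    L4               11
4  Quinn        9    L5               19
5    Eli       12    L7               22
6    Eli        2    L5               12
7    Kai        8    L5               18
8  Quinn        5    L4               15
pivot: rows=level, cols=name, sum(reports_plus_10):
name   Ben  Dana  Eli  Hana  Kai  Quinn
level                                  
L4       0    11    0     0    0     30
L5      22     0   12     0   18     19
L7       0     0   22    14    0      0
filter rows where Quinn <= 19:
name   Ben  Dana  Eli  Hana  Kai  Quinn
level                                  
L5      22     0   12     0   18     19
L7       0     0   22    14    0      0
sort by Ben:
name   Ben  Dana  Eli  Hana  Kai  Quinn
level                                  
L7       0     0   22    14    0      0
L5      22     0   12     0   18     19
value at position 1, column 'Quinn' → 19

19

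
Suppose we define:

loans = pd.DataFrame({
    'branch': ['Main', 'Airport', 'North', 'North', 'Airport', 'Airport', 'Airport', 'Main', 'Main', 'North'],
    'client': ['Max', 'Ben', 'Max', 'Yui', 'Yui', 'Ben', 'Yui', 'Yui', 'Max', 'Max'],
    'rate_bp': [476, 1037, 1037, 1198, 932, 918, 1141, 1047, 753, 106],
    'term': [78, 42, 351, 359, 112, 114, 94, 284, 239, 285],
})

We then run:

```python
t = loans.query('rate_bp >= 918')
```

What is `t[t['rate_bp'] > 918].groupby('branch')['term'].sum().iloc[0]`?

248

filter rows where rate_bp >= 918:
    branch client  rate_bp  term
1  Airport    Ben     1037    42
2    North    Max     1037   351
3    North    Yui     1198   359
4  Airport    Yui      932   112
5  Airport    Ben      918   114
6  Airport    Yui     1141    94
7     Main    Yui     1047   284
filter rows where rate_bp > 918:
    branch client  rate_bp  term
1  Airport    Ben     1037    42
2    North    Max     1037   351
3    North    Yui     1198   359
4  Airport    Yui      932   112
6  Airport    Yui     1141    94
7     Main    Yui     1047   284
group by branch, sum of term:
branch
Airport    248
Main       284
North      710
Name: term, dtype: int64
value at position 0 → 248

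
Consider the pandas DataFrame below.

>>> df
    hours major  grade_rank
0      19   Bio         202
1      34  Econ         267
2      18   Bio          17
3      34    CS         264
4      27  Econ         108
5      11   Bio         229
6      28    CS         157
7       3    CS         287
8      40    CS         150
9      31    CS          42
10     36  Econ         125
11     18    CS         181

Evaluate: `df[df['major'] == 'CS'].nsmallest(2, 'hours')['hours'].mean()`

filter rows where major == 'CS':
    hours major  grade_rank
3      34    CS         264
6      28    CS         157
7       3    CS         287
8      40    CS         150
9      31    CS          42
11     18    CS         181
take 2 rows with smallest hours:
    hours major  grade_rank
7       3    CS         287
11     18    CS         181

10.5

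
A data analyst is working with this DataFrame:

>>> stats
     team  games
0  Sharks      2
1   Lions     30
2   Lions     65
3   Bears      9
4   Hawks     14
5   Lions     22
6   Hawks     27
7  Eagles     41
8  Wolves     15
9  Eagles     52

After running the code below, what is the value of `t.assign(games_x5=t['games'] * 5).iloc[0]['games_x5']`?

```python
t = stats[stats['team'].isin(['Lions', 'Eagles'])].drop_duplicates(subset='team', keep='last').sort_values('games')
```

filter rows where team in ['Lions', 'Eagles']:
     team  games
1   Lions     30
2   Lions     65
5   Lions     22
7  Eagles     41
9  Eagles     52
drop duplicate team (keep=last):
     team  games
5   Lions     22
9  Eagles     52
sort by games:
     team  games
5   Lions     22
9  Eagles     52
add column games_x5 = t['games'] * 5:
     team  games  games_x5
5   Lions     22       110
9  Eagles     52       260
Taking the value at position 0, column 'games_x5' gives 110.

110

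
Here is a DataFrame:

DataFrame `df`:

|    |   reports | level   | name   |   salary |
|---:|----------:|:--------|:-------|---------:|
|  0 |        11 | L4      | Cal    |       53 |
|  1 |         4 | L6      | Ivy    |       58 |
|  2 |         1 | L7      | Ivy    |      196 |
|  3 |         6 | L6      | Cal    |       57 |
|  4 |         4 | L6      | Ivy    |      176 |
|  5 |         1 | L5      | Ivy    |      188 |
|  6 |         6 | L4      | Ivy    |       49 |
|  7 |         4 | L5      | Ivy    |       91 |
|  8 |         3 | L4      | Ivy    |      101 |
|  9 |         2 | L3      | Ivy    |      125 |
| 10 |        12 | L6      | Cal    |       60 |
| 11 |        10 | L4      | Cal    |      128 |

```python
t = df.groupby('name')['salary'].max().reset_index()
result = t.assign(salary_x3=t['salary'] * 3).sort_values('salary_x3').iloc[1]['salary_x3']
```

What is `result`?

588

group by name, max of salary:
name
Cal    128
Ivy    196
Name: salary, dtype: int64
reset_index():
  name  salary
0  Cal     128
1  Ivy     196
add column salary_x3 = t['salary'] * 3:
  name  salary  salary_x3
0  Cal     128        384
1  Ivy     196        588
sort by salary_x3:
  name  salary  salary_x3
0  Cal     128        384
1  Ivy     196        588
Taking the value at position 1, column 'salary_x3' gives 588.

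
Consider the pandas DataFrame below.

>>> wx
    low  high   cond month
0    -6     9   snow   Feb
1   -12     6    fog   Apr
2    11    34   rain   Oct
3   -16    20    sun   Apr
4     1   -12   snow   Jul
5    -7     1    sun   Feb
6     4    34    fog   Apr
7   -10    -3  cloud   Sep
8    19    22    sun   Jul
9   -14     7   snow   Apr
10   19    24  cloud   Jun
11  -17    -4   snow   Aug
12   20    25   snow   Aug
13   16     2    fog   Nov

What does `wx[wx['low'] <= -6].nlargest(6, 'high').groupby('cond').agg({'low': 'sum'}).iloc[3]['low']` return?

filter rows where low <= -6:
    low  high   cond month
0    -6     9   snow   Feb
1   -12     6    fog   Apr
3   -16    20    sun   Apr
5    -7     1    sun   Feb
7   -10    -3  cloud   Sep
9   -14     7   snow   Apr
11  -17    -4   snow   Aug
take 6 rows with largest high:
   low  high   cond month
3  -16    20    sun   Apr
0   -6     9   snow   Feb
9  -14     7   snow   Apr
1  -12     6    fog   Apr
5   -7     1    sun   Feb
7  -10    -3  cloud   Sep
group by cond, sum of low:
       low
cond      
cloud  -10
fog    -12
snow   -20
sun    -23

-23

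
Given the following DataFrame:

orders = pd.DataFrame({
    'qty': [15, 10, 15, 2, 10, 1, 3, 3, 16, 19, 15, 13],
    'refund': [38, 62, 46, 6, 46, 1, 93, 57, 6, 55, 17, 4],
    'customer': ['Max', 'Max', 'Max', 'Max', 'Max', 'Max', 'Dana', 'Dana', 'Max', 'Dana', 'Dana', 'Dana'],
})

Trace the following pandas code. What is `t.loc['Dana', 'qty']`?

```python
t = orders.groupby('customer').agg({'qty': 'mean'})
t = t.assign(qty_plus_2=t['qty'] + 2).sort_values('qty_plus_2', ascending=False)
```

group by customer, mean of qty:
                qty
customer           
Dana      10.600000
Max        9.857143
add column qty_plus_2 = t['qty'] + 2:
                qty  qty_plus_2
customer                       
Dana      10.600000   12.600000
Max        9.857143   11.857143
sort by qty_plus_2 descending:
                qty  qty_plus_2
customer                       
Dana      10.600000   12.600000
Max        9.857143   11.857143
Then the value at row 'Dana', column 'qty': 10.6

10.6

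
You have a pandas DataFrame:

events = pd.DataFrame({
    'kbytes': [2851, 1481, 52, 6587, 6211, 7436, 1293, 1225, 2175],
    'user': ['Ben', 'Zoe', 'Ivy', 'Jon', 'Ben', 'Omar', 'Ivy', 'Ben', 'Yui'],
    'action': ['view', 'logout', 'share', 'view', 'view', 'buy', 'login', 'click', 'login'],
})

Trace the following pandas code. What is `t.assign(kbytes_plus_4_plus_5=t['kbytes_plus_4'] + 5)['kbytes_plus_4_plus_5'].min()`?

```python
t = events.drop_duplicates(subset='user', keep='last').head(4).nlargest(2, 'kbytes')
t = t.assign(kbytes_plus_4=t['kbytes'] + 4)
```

6596

drop duplicate user (keep=last):
   kbytes  user  action
1    1481   Zoe  logout
3    6587   Jon    view
5    7436  Omar     buy
6    1293   Ivy   login
7    1225   Ben   click
8    2175   Yui   login
take first 4 rows:
   kbytes  user  action
1    1481   Zoe  logout
3    6587   Jon    view
5    7436  Omar     buy
6    1293   Ivy   login
take 2 rows with largest kbytes:
   kbytes  user action
5    7436  Omar    buy
3    6587   Jon   view
add column kbytes_plus_4 = t['kbytes'] + 4:
   kbytes  user action  kbytes_plus_4
5    7436  Omar    buy           7440
3    6587   Jon   view           6591
add column kbytes_plus_4_plus_5 = t['kbytes_plus_4'] + 5:
   kbytes  user action  kbytes_plus_4  kbytes_plus_4_plus_5
5    7436  Omar    buy           7440                  7445
3    6587   Jon   view           6591                  6596
Hence 6596.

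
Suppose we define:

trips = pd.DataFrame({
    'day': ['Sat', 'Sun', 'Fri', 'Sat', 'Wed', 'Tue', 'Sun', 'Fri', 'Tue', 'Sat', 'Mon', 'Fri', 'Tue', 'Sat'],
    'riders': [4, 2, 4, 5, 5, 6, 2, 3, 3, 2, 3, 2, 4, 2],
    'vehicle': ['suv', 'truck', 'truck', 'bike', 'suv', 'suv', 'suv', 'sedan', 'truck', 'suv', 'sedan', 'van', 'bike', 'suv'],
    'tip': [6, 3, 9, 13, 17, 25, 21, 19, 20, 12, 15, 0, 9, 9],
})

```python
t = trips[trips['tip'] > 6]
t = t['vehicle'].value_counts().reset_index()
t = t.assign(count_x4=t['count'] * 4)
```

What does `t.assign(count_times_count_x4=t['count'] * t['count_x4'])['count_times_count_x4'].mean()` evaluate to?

37.0

filter rows where tip > 6:
    day  riders vehicle  tip
2   Fri       4   truck    9
3   Sat       5    bike   13
4   Wed       5     suv   17
5   Tue       6     suv   25
6   Sun       2     suv   21
7   Fri       3   sedan   19
8   Tue       3   truck   20
9   Sat       2     suv   12
10  Mon       3   sedan   15
12  Tue       4    bike    9
13  Sat       2     suv    9
value_counts of vehicle:
vehicle
suv      5
truck    2
bike     2
sedan    2
Name: count, dtype: int64
reset_index():
  vehicle  count
0     suv      5
1   truck      2
2    bike      2
3   sedan      2
add column count_x4 = t['count'] * 4:
  vehicle  count  count_x4
0     suv      5        20
1   truck      2         8
2    bike      2         8
3   sedan      2         8
add column count_times_count_x4 = t['count'] * t['count_x4']:
  vehicle  count  count_x4  count_times_count_x4
0     suv      5        20                   100
1   truck      2         8                    16
2    bike      2         8                    16
3   sedan      2         8                    16
Taking the mean of column 'count_times_count_x4' gives 37.0.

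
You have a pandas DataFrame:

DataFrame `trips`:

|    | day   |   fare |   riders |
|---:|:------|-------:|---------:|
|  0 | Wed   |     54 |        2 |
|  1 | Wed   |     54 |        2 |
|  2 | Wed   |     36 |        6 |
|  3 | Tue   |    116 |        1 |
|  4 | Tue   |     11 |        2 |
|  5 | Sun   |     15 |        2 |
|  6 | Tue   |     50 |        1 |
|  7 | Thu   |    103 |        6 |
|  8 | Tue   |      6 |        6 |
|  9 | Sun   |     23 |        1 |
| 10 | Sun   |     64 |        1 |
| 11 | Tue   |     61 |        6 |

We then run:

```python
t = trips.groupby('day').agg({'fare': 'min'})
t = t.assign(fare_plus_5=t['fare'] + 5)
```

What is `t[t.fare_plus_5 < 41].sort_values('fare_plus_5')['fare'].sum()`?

21

group by day, min of fare:
     fare
day      
Sun    15
Thu   103
Tue     6
Wed    36
add column fare_plus_5 = t['fare'] + 5:
     fare  fare_plus_5
day                   
Sun    15           20
Thu   103          108
Tue     6           11
Wed    36           41
filter rows where fare_plus_5 < 41:
     fare  fare_plus_5
day                   
Sun    15           20
Tue     6           11
sort by fare_plus_5:
     fare  fare_plus_5
day                   
Tue     6           11
Sun    15           20
Reading off the sum of column 'fare', we get 21.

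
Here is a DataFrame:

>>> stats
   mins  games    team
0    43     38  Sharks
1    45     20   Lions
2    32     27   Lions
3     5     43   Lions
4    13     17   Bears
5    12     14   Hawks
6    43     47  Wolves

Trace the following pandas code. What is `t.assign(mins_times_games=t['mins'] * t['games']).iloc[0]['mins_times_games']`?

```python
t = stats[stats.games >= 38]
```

1634

filter rows where games >= 38:
   mins  games    team
0    43     38  Sharks
3     5     43   Lions
6    43     47  Wolves
add column mins_times_games = t['mins'] * t['games']:
   mins  games    team  mins_times_games
0    43     38  Sharks              1634
3     5     43   Lions               215
6    43     47  Wolves              2021
Hence 1634.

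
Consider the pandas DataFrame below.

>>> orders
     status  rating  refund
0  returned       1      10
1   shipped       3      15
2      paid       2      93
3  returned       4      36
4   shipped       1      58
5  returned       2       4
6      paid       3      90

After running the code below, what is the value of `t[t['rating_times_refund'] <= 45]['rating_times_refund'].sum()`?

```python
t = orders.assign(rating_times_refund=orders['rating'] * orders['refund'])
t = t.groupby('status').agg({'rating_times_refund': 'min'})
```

add column rating_times_refund = orders['rating'] * orders['refund']:
     status  rating  refund  rating_times_refund
0  returned       1      10                   10
1   shipped       3      15                   45
2      paid       2      93                  186
3  returned       4      36                  144
4   shipped       1      58                   58
5  returned       2       4                    8
6      paid       3      90                  270
group by status, min of rating_times_refund:
          rating_times_refund
status                       
paid                      186
returned                    8
shipped                    45
filter rows where rating_times_refund <= 45:
          rating_times_refund
status                       
returned                    8
shipped                    45
Taking the sum of column 'rating_times_refund' gives 53.

53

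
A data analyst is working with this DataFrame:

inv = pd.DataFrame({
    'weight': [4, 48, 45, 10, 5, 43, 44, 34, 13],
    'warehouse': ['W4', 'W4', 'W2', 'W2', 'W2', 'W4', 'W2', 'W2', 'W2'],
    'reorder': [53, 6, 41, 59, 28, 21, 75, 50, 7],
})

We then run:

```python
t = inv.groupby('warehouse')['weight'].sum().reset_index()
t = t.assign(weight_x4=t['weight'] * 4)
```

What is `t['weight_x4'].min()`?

group by warehouse, sum of weight:
warehouse
W2    151
W4     95
Name: weight, dtype: int64
reset_index():
  warehouse  weight
0        W2     151
1        W4      95
add column weight_x4 = t['weight'] * 4:
  warehouse  weight  weight_x4
0        W2     151        604
1        W4      95        380

380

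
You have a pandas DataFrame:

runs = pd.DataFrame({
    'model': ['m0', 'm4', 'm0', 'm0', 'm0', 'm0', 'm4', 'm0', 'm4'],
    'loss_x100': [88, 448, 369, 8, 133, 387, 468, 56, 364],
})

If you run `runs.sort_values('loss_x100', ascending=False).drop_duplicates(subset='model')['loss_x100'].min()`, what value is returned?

sort by loss_x100 descending:
  model  loss_x100
6    m4        468
1    m4        448
5    m0        387
2    m0        369
8    m4        364
4    m0        133
0    m0         88
7    m0         56
3    m0          8
drop duplicate model (keep=first):
  model  loss_x100
6    m4        468
5    m0        387
min of column 'loss_x100' → 387

387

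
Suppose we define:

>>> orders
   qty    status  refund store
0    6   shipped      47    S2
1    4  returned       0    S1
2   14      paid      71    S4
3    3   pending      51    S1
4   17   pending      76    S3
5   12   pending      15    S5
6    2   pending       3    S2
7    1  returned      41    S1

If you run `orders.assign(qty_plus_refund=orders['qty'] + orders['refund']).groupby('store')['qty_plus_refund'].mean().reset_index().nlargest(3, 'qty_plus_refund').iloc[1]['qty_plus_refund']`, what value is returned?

85.0

add column qty_plus_refund = orders['qty'] + orders['refund']:
   qty    status  refund store  qty_plus_refund
0    6   shipped      47    S2               53
1    4  returned       0    S1                4
2   14      paid      71    S4               85
3    3   pending      51    S1               54
4   17   pending      76    S3               93
5   12   pending      15    S5               27
6    2   pending       3    S2                5
7    1  returned      41    S1               42
group by store, mean of qty_plus_refund:
store
S1    33.333333
S2    29.000000
S3    93.000000
S4    85.000000
S5    27.000000
Name: qty_plus_refund, dtype: float64
reset_index():
  store  qty_plus_refund
0    S1        33.333333
1    S2        29.000000
2    S3        93.000000
3    S4        85.000000
4    S5        27.000000
take 3 rows with largest qty_plus_refund:
  store  qty_plus_refund
2    S3        93.000000
3    S4        85.000000
0    S1        33.333333
Hence 85.0.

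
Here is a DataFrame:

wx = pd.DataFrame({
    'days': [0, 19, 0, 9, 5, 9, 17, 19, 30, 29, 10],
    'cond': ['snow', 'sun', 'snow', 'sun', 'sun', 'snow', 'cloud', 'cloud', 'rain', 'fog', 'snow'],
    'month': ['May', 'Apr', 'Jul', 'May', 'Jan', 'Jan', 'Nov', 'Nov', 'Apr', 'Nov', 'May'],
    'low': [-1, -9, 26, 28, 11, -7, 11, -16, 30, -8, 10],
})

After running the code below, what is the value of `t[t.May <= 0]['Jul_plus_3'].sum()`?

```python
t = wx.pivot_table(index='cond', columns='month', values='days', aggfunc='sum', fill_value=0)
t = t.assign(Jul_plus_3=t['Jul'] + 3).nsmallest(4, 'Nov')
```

6

pivot: rows=cond, cols=month, sum(days):
month  Apr  Jan  Jul  May  Nov
cond                          
cloud    0    0    0    0   36
fog      0    0    0    0   29
rain    30    0    0    0    0
snow     0    9    0   10    0
sun     19    5    0    9    0
add column Jul_plus_3 = t['Jul'] + 3:
month  Apr  Jan  Jul  May  Nov  Jul_plus_3
cond                                      
cloud    0    0    0    0   36           3
fog      0    0    0    0   29           3
rain    30    0    0    0    0           3
snow     0    9    0   10    0           3
sun     19    5    0    9    0           3
take 4 rows with smallest Nov:
month  Apr  Jan  Jul  May  Nov  Jul_plus_3
cond                                      
rain    30    0    0    0    0           3
snow     0    9    0   10    0           3
sun     19    5    0    9    0           3
fog      0    0    0    0   29           3
filter rows where May <= 0:
month  Apr  Jan  Jul  May  Nov  Jul_plus_3
cond                                      
rain    30    0    0    0    0           3
fog      0    0    0    0   29           3
sum of column 'Jul_plus_3' → 6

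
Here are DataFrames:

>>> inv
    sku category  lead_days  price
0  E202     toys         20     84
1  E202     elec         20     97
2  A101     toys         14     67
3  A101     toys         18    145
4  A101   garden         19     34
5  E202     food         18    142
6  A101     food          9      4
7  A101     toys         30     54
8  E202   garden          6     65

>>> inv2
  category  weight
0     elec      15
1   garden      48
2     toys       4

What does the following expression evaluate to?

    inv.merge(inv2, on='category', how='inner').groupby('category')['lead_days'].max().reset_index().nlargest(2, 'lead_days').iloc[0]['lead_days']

30

merge on 'category' (how='inner') → 7 rows:
    sku category  lead_days  price  weight
0  E202     toys         20     84       4
1  E202     elec         20     97      15
2  A101     toys         14     67       4
3  A101     toys         18    145       4
4  A101   garden         19     34      48
5  A101     toys         30     54       4
6  E202   garden          6     65      48
group by category, max of lead_days:
category
elec      20
garden    19
toys      30
Name: lead_days, dtype: int64
reset_index():
  category  lead_days
0     elec         20
1   garden         19
2     toys         30
take 2 rows with largest lead_days:
  category  lead_days
2     toys         30
0     elec         20
Then the value at position 0, column 'lead_days': 30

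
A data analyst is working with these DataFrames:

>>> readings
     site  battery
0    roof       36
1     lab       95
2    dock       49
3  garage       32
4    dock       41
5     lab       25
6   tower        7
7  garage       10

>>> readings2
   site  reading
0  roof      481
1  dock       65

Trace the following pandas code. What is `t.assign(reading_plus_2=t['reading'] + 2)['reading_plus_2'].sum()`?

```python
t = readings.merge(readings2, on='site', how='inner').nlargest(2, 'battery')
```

134

merge on 'site' (how='inner') → 3 rows:
   site  battery  reading
0  roof       36      481
1  dock       49       65
2  dock       41       65
take 2 rows with largest battery:
   site  battery  reading
1  dock       49       65
2  dock       41       65
add column reading_plus_2 = t['reading'] + 2:
   site  battery  reading  reading_plus_2
1  dock       49       65              67
2  dock       41       65              67
The sum of column 'reading_plus_2' is 134.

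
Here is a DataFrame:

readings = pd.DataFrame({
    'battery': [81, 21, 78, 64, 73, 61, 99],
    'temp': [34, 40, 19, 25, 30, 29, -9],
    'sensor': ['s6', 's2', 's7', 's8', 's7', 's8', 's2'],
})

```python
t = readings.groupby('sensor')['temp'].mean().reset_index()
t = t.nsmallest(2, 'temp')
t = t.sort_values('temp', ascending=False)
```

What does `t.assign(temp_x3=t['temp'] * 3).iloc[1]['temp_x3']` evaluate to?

group by sensor, mean of temp:
sensor
s2    15.5
s6    34.0
s7    24.5
s8    27.0
Name: temp, dtype: float64
reset_index():
  sensor  temp
0     s2  15.5
1     s6  34.0
2     s7  24.5
3     s8  27.0
take 2 rows with smallest temp:
  sensor  temp
0     s2  15.5
2     s7  24.5
sort by temp descending:
  sensor  temp
2     s7  24.5
0     s2  15.5
add column temp_x3 = t['temp'] * 3:
  sensor  temp  temp_x3
2     s7  24.5     73.5
0     s2  15.5     46.5
Taking the value at position 1, column 'temp_x3' gives 46.5.

46.5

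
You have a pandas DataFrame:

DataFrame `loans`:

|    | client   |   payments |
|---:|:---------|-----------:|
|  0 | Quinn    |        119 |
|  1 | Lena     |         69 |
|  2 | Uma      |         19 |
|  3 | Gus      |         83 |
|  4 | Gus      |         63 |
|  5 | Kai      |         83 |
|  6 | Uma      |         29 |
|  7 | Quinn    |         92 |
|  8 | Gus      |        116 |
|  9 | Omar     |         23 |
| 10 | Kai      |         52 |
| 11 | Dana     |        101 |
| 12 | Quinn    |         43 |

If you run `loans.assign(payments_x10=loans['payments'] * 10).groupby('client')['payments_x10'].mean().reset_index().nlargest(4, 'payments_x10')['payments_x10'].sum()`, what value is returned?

add column payments_x10 = loans['payments'] * 10:
   client  payments  payments_x10
0   Quinn       119          1190
1    Lena        69           690
2     Uma        19           190
3     Gus        83           830
4     Gus        63           630
5     Kai        83           830
6     Uma        29           290
7   Quinn        92           920
8     Gus       116          1160
9    Omar        23           230
10    Kai        52           520
11   Dana       101          1010
12  Quinn        43           430
group by client, mean of payments_x10:
client
Dana     1010.000000
Gus       873.333333
Kai       675.000000
Lena      690.000000
Omar      230.000000
Quinn     846.666667
Uma       240.000000
Name: payments_x10, dtype: float64
reset_index():
  client  payments_x10
0   Dana   1010.000000
1    Gus    873.333333
2    Kai    675.000000
3   Lena    690.000000
4   Omar    230.000000
5  Quinn    846.666667
6    Uma    240.000000
take 4 rows with largest payments_x10:
  client  payments_x10
0   Dana   1010.000000
1    Gus    873.333333
5  Quinn    846.666667
3   Lena    690.000000
Hence 3420.0.

3420.0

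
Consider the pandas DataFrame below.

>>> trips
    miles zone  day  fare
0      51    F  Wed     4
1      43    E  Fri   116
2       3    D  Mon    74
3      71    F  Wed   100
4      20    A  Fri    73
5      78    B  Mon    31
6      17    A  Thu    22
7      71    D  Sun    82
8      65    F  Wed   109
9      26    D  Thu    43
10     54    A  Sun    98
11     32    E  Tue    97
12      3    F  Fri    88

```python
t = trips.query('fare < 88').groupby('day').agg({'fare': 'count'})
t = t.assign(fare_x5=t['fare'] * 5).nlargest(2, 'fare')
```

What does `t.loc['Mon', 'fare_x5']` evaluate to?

10

filter rows where fare < 88:
   miles zone  day  fare
0     51    F  Wed     4
2      3    D  Mon    74
4     20    A  Fri    73
5     78    B  Mon    31
6     17    A  Thu    22
7     71    D  Sun    82
9     26    D  Thu    43
group by day, count of fare:
     fare
day      
Fri     1
Mon     2
Sun     1
Thu     2
Wed     1
add column fare_x5 = t['fare'] * 5:
     fare  fare_x5
day               
Fri     1        5
Mon     2       10
Sun     1        5
Thu     2       10
Wed     1        5
take 2 rows with largest fare:
     fare  fare_x5
day               
Mon     2       10
Thu     2       10
Taking the value at row 'Mon', column 'fare_x5' gives 10.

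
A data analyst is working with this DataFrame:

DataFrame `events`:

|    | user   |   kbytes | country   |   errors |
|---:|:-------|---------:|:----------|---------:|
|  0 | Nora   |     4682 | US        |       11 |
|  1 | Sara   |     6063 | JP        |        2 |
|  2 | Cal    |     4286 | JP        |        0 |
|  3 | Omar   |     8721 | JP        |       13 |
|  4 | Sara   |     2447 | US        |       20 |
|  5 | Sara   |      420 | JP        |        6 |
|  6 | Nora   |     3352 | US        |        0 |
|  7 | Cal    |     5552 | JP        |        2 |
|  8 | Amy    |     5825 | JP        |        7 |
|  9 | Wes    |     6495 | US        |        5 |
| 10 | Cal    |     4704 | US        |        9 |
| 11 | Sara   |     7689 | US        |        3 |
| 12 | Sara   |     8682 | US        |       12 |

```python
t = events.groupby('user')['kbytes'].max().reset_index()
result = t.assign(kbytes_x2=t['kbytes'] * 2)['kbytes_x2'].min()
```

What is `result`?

group by user, max of kbytes:
user
Amy     5825
Cal     5552
Nora    4682
Omar    8721
Sara    8682
Wes     6495
Name: kbytes, dtype: int64
reset_index():
   user  kbytes
0   Amy    5825
1   Cal    5552
2  Nora    4682
3  Omar    8721
4  Sara    8682
5   Wes    6495
add column kbytes_x2 = t['kbytes'] * 2:
   user  kbytes  kbytes_x2
0   Amy    5825      11650
1   Cal    5552      11104
2  Nora    4682       9364
3  Omar    8721      17442
4  Sara    8682      17364
5   Wes    6495      12990
Finally, min of column 'kbytes_x2' = 9364.

9364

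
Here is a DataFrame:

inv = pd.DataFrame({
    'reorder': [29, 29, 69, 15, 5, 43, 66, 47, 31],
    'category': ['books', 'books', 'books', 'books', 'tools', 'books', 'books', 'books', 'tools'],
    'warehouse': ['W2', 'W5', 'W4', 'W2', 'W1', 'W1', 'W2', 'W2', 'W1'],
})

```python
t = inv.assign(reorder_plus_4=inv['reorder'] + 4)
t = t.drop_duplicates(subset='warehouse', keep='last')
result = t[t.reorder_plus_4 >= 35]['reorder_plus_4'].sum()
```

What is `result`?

159

add column reorder_plus_4 = inv['reorder'] + 4:
   reorder category warehouse  reorder_plus_4
0       29    books        W2              33
1       29    books        W5              33
2       69    books        W4              73
3       15    books        W2              19
4        5    tools        W1               9
5       43    books        W1              47
6       66    books        W2              70
7       47    books        W2              51
8       31    tools        W1              35
drop duplicate warehouse (keep=last):
   reorder category warehouse  reorder_plus_4
1       29    books        W5              33
2       69    books        W4              73
7       47    books        W2              51
8       31    tools        W1              35
filter rows where reorder_plus_4 >= 35:
   reorder category warehouse  reorder_plus_4
2       69    books        W4              73
7       47    books        W2              51
8       31    tools        W1              35
So sum() = 159.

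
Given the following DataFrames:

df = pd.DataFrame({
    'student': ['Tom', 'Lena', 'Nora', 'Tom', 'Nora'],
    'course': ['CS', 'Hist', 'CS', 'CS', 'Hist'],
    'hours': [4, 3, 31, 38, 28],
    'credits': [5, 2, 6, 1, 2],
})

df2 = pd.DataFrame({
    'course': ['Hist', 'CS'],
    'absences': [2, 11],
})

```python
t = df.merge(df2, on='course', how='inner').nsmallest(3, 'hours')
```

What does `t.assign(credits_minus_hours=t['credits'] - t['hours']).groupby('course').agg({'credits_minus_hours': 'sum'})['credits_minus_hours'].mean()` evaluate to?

merge on 'course' (how='inner') → 5 rows:
  student course  hours  credits  absences
0     Tom     CS      4        5        11
1    Lena   Hist      3        2         2
2    Nora     CS     31        6        11
3     Tom     CS     38        1        11
4    Nora   Hist     28        2         2
take 3 rows with smallest hours:
  student course  hours  credits  absences
1    Lena   Hist      3        2         2
0     Tom     CS      4        5        11
4    Nora   Hist     28        2         2
add column credits_minus_hours = t['credits'] - t['hours']:
  student course  hours  credits  absences  credits_minus_hours
1    Lena   Hist      3        2         2                   -1
0     Tom     CS      4        5        11                    1
4    Nora   Hist     28        2         2                  -26
group by course, sum of credits_minus_hours:
        credits_minus_hours
course                     
CS                        1
Hist                    -27
So mean() = -13.0.

-13.0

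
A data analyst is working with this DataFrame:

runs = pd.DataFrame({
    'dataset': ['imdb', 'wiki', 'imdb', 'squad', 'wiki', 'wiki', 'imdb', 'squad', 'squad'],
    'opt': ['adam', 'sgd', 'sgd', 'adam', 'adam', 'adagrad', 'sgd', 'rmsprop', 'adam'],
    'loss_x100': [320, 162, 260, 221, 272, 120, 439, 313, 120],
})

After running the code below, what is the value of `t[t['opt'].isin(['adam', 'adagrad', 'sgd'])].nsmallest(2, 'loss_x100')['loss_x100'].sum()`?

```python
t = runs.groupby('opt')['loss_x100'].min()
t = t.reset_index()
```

240

group by opt, min of loss_x100:
opt
adagrad    120
adam       120
rmsprop    313
sgd        162
Name: loss_x100, dtype: int64
reset_index():
       opt  loss_x100
0  adagrad        120
1     adam        120
2  rmsprop        313
3      sgd        162
filter rows where opt in ['adam', 'adagrad', 'sgd']:
       opt  loss_x100
0  adagrad        120
1     adam        120
3      sgd        162
take 2 rows with smallest loss_x100:
       opt  loss_x100
0  adagrad        120
1     adam        120
Reading off the sum of column 'loss_x100', we get 240.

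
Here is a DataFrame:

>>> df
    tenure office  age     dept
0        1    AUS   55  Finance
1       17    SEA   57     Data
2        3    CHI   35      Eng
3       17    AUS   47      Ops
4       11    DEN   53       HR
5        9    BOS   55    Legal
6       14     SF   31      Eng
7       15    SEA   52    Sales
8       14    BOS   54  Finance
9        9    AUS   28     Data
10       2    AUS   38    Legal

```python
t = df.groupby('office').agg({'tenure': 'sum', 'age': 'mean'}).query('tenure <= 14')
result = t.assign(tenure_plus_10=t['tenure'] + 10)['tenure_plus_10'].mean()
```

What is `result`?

group by office: sum(tenure), mean(age):
        tenure   age
office              
AUS         29  42.0
BOS         23  54.5
CHI          3  35.0
DEN         11  53.0
SEA         32  54.5
SF          14  31.0
filter rows where tenure <= 14:
        tenure   age
office              
CHI          3  35.0
DEN         11  53.0
SF          14  31.0
add column tenure_plus_10 = t['tenure'] + 10:
        tenure   age  tenure_plus_10
office                              
CHI          3  35.0              13
DEN         11  53.0              21
SF          14  31.0              24

19.3333333333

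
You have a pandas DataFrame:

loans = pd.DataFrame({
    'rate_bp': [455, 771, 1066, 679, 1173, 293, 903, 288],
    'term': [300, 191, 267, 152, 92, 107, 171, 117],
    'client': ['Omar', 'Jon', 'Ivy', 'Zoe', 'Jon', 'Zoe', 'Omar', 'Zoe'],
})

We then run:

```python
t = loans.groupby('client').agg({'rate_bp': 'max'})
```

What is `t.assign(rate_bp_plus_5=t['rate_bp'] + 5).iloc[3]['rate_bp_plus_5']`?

group by client, max of rate_bp:
        rate_bp
client         
Ivy        1066
Jon        1173
Omar        903
Zoe         679
add column rate_bp_plus_5 = t['rate_bp'] + 5:
        rate_bp  rate_bp_plus_5
client                         
Ivy        1066            1071
Jon        1173            1178
Omar        903             908
Zoe         679             684
The value at position 3, column 'rate_bp_plus_5' is 684.

684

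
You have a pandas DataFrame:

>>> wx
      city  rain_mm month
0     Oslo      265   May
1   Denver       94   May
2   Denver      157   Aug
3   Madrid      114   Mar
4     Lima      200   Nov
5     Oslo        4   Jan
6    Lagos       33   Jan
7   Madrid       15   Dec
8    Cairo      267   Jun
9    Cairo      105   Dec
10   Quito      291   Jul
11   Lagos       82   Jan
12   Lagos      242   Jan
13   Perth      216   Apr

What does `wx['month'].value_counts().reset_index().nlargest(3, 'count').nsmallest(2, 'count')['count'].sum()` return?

4

value_counts of month:
month
Jan    4
May    2
Dec    2
Aug    1
Mar    1
Nov    1
Jun    1
Jul    1
Apr    1
Name: count, dtype: int64
reset_index():
  month  count
0   Jan      4
1   May      2
2   Dec      2
3   Aug      1
4   Mar      1
5   Nov      1
6   Jun      1
7   Jul      1
8   Apr      1
take 3 rows with largest count:
  month  count
0   Jan      4
1   May      2
2   Dec      2
take 2 rows with smallest count:
  month  count
1   May      2
2   Dec      2
Then the sum of column 'count': 4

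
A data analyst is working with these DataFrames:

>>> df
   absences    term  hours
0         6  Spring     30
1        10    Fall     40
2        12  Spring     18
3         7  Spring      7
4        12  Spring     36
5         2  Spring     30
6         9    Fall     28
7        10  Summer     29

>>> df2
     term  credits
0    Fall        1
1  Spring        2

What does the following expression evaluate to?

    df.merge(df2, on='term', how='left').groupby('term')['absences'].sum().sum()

merge on 'term' (how='left') → 8 rows:
   absences    term  hours  credits
0         6  Spring     30      2.0
1        10    Fall     40      1.0
2        12  Spring     18      2.0
3         7  Spring      7      2.0
4        12  Spring     36      2.0
5         2  Spring     30      2.0
6         9    Fall     28      1.0
7        10  Summer     29      NaN
group by term, sum of absences:
term
Fall      19
Spring    39
Summer    10
Name: absences, dtype: int64

68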